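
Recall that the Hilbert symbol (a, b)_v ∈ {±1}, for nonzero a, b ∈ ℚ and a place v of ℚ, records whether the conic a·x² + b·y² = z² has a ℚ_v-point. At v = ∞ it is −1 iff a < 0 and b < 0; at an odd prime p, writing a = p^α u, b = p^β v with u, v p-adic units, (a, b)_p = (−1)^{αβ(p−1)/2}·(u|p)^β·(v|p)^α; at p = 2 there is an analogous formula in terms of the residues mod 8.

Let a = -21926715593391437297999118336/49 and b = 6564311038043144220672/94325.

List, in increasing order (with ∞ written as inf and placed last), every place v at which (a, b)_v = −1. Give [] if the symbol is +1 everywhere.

(a, b) ≡ (-5934, 3936779) mod (ℚ^×)²; places V = {2, 3, 5, 7, 11, 17, 23, 29, 37, 41, 43, ∞}.
(a,b)_5: α=0, u≡1; β=-2, v≡4 (mod 5); (1|5)=+1, (4|5)=+1; sign (−1)^0·+1^-2·+1^0 = +1.
(a,b)_17: α=0, u≡1; β=2, v≡16 (mod 17); (1|17)=+1, (16|17)=+1; sign (−1)^0·+1^2·+1^0 = +1.
(a,b)_∞: sgn(-5934)=−, sgn(3936779)=+, so +1.
(a,b)_2: α=15, β=12; u≡1, v≡3 (mod 8); ε(u)ε(v)=0·1, αω(v)=15·1, βω(u)=12·0; sum ≡ 1  ⇒  -1.
(a,b)_3: α=7, u≡2; β=4, v≡2 (mod 3); (2|3)=-1, (2|3)=-1; sign (−1)^0·-1^4·-1^7 = -1.
(a,b)_29: α=2, u≡3; β=1, v≡3 (mod 29); (3|29)=-1, (3|29)=-1; sign (−1)^0·-1^1·-1^2 = -1.
(a,b)_43: α=5, u≡19; β=3, v≡35 (mod 43); (19|43)=-1, (35|43)=+1; sign (−1)^1·-1^3·+1^5 = +1.
(a,b)_41: α=2, u≡3; β=1, v≡3 (mod 41); (3|41)=-1, (3|41)=-1; sign (−1)^0·-1^1·-1^2 = -1.
(a,b)_7: α=-2, u≡1; β=-3, v≡6 (mod 7); (1|7)=+1, (6|7)=-1; sign (−1)^0·+1^-3·-1^-2 = +1.
(a,b)_11: α=2, u≡7; β=-1, v≡4 (mod 11); (7|11)=-1, (4|11)=+1; sign (−1)^0·-1^-1·+1^2 = -1.
(a,b)_37: α=0, u≡32; β=2, v≡33 (mod 37); (32|37)=-1, (33|37)=+1; sign (−1)^0·-1^2·+1^0 = +1.
(a,b)_23: α=3, u≡12; β=2, v≡22 (mod 23); (12|23)=+1, (22|23)=-1; sign (−1)^0·+1^2·-1^3 = -1.
Ram(-5934, 3936779) = {2, 3, 11, 23, 29, 41}; no ℚ_2-point on the conic.

[2, 3, 11, 23, 29, 41]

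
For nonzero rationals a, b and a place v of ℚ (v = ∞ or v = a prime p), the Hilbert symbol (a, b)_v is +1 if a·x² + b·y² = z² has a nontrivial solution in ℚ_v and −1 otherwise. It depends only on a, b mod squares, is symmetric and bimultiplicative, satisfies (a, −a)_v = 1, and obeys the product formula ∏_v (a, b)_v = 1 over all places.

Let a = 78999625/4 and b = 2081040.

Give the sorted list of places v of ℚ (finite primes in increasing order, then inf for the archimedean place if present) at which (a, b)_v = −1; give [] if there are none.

[19, 23]

Mod squares: a ≡ 3159985, b ≡ 130065. Check v ∈ {∞, 2, 3, 5, 13, 19, 23, 29, 31, 37}.
v=5: a=5^3·(≡3), b=5^1·(≡3) mod 5; (3|5)=-1, (3|5)=-1; (−1)^{3·1·2}·(-1)^1·(-1)^3 = +1.
v=37: a=37^1·(≡10), b=37^0·(≡12) mod 37; (10|37)=+1, (12|37)=+1; (−1)^{1·0·18}·(+1)^0·(+1)^1 = +1.
v=31: a=31^1·(≡5), b=31^0·(≡10) mod 31; (5|31)=+1, (10|31)=+1; (−1)^{1·0·15}·(+1)^0·(+1)^1 = +1.
v=13: a=13^0·(≡4), b=13^1·(≡11) mod 13; (4|13)=+1, (11|13)=-1; (−1)^{0·1·6}·(+1)^1·(-1)^0 = +1.
v=29: a=29^1·(≡17), b=29^1·(≡14) mod 29; (17|29)=-1, (14|29)=-1; (−1)^{1·1·14}·(-1)^1·(-1)^1 = +1.
v=2: v_2(a)=-2, v_2(b)=4; units ≡ 1, 1 (mod 8); ε·ε+αω+βω = 0·0+-2·0+4·0 ≡ 0  ⇒  (a,b)_2 = +1.
v=23: a=23^0·(≡19), b=23^1·(≡21) mod 23; (19|23)=-1, (21|23)=-1; (−1)^{0·1·11}·(-1)^1·(-1)^0 = -1.
v=19: a=19^1·(≡12), b=19^0·(≡8) mod 19; (12|19)=-1, (8|19)=-1; (−1)^{1·0·9}·(-1)^0·(-1)^1 = -1.
v=∞: 3159985 > 0 and 130065 > 0  ⇒  (a,b)_∞ = +1.
v=3: a=3^0·(≡1), b=3^1·(≡2) mod 3; (1|3)=+1, (2|3)=-1; (−1)^{0·1·1}·(+1)^1·(-1)^0 = +1.
|Ram(3159985, 130065)| = 2, even; anisotropic at {19, 23}.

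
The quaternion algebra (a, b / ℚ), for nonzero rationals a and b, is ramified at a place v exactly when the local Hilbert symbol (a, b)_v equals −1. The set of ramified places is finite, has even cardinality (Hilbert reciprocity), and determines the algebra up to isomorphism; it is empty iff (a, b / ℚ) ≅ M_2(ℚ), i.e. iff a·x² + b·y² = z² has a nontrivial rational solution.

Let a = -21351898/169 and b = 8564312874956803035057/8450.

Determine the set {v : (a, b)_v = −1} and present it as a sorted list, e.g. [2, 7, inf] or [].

[2, 17, 31, 53]

Mod squares: a ≡ -73882, b ≡ 98484706. Check v ∈ {∞, 2, 3, 5, 7, 13, 17, 31, 41, 43, 53}.
v=43: a=43^0·(≡11), b=43^1·(≡7) mod 43; (11|43)=+1, (7|43)=-1; (−1)^{0·1·21}·(+1)^1·(-1)^0 = +1.
v=41: a=41^1·(≡9), b=41^3·(≡23) mod 41; (9|41)=+1, (23|41)=+1; (−1)^{1·3·20}·(+1)^3·(+1)^1 = +1.
v=∞: -73882 < 0 and 98484706 > 0  ⇒  (a,b)_∞ = +1.
v=53: a=53^1·(≡4), b=53^3·(≡8) mod 53; (4|53)=+1, (8|53)=-1; (−1)^{1·3·26}·(+1)^3·(-1)^1 = -1.
v=31: a=31^0·(≡29), b=31^1·(≡21) mod 31; (29|31)=-1, (21|31)=-1; (−1)^{0·1·15}·(-1)^1·(-1)^0 = -1.
v=2: v_2(a)=1, v_2(b)=-1; units ≡ 3, 1 (mod 8); ε·ε+αω+βω = 1·0+1·0+-1·1 ≡ 1  ⇒  (a,b)_2 = -1.
v=13: a=13^-2·(≡4), b=13^-2·(≡7) mod 13; (4|13)=+1, (7|13)=-1; (−1)^{-2·-2·6}·(+1)^-2·(-1)^-2 = +1.
v=3: a=3^0·(≡2), b=3^2·(≡1) mod 3; (2|3)=-1, (1|3)=+1; (−1)^{0·2·1}·(-1)^2·(+1)^0 = +1.
v=17: a=17^3·(≡11), b=17^5·(≡2) mod 17; (11|17)=-1, (2|17)=+1; (−1)^{3·5·8}·(-1)^5·(+1)^3 = -1.
v=5: a=5^0·(≡3), b=5^-2·(≡4) mod 5; (3|5)=-1, (4|5)=+1; (−1)^{0·-2·2}·(-1)^-2·(+1)^0 = +1.
v=7: a=7^0·(≡6), b=7^2·(≡5) mod 7; (6|7)=-1, (5|7)=-1; (−1)^{0·2·3}·(-1)^2·(-1)^0 = +1.
|Ram(-73882, 98484706)| = 4, even; anisotropic at {2, 17, 31, 53}.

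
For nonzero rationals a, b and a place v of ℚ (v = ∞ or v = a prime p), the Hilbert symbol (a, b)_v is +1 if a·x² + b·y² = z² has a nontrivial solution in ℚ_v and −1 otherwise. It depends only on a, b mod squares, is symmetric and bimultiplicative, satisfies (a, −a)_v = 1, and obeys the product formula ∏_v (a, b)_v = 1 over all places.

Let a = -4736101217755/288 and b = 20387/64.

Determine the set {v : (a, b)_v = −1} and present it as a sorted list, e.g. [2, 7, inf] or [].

(a, b) ≡ (-22790, 20387) mod (ℚ^×)²; places V = {2, 3, 5, 19, 29, 37, 43, 53, ∞}.
(a,b)_53: α=1, u≡43; β=0, v≡8 (mod 53); (43|53)=+1, (8|53)=-1; sign (−1)^0·+1^0·-1^1 = -1.
(a,b)_43: α=1, u≡30; β=0, v≡33 (mod 43); (30|43)=-1, (33|43)=-1; sign (−1)^0·-1^0·-1^1 = -1.
(a,b)_3: α=-2, u≡1; β=0, v≡2 (mod 3); (1|3)=+1, (2|3)=-1; sign (−1)^0·+1^0·-1^-2 = +1.
(a,b)_19: α=2, u≡2; β=1, v≡4 (mod 19); (2|19)=-1, (4|19)=+1; sign (−1)^0·-1^1·+1^2 = -1.
(a,b)_2: α=-5, β=-6; u≡5, v≡3 (mod 8); ε(u)ε(v)=0·1, αω(v)=-5·1, βω(u)=-6·1; sum ≡ 1  ⇒  -1.
(a,b)_∞: sgn(-22790)=−, sgn(20387)=+, so +1.
(a,b)_37: α=2, u≡35; β=1, v≡30 (mod 37); (35|37)=-1, (30|37)=+1; sign (−1)^0·-1^1·+1^2 = -1.
(a,b)_5: α=1, u≡3; β=0, v≡3 (mod 5); (3|5)=-1, (3|5)=-1; sign (−1)^0·-1^0·-1^1 = -1.
(a,b)_29: α=2, u≡9; β=1, v≡6 (mod 29); (9|29)=+1, (6|29)=+1; sign (−1)^0·+1^1·+1^2 = +1.
Ram(-22790, 20387) = {2, 5, 19, 37, 43, 53}; no ℚ_2-point on the conic.

[2, 5, 19, 37, 43, 53]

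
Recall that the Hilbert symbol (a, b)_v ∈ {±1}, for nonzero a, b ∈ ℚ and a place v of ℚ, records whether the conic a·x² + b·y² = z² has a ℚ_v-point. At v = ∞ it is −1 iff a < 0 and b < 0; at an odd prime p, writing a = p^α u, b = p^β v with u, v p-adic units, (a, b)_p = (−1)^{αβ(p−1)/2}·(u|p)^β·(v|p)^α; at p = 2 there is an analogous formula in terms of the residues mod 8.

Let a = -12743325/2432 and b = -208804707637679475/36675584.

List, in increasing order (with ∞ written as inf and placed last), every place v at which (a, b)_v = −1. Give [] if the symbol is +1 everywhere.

(a, b) ≡ (-239134, -10710686) mod (ℚ^×)²; places V = {2, 3, 5, 7, 11, 19, 23, 29, 31, 37, 41, ∞}.
(a,b)_5: α=2, u≡1; β=2, v≡4 (mod 5); (1|5)=+1, (4|5)=+1; sign (−1)^0·+1^2·+1^2 = +1.
(a,b)_3: α=4, u≡2; β=6, v≡1 (mod 3); (2|3)=-1, (1|3)=+1; sign (−1)^0·-1^6·+1^4 = +1.
(a,b)_2: α=-7, β=-13; u≡1, v≡1 (mod 8); ε(u)ε(v)=0·0, αω(v)=-7·0, βω(u)=-13·0; sum ≡ 0  ⇒  +1.
(a,b)_31: α=1, u≡10; β=3, v≡16 (mod 31); (10|31)=+1, (16|31)=+1; sign (−1)^1·+1^3·+1^1 = -1.
(a,b)_∞: sgn(-239134)=−, sgn(-10710686)=−, so -1.
(a,b)_11: α=0, u≡10; β=-2, v≡3 (mod 11); (10|11)=-1, (3|11)=+1; sign (−1)^0·-1^-2·+1^0 = +1.
(a,b)_23: α=0, u≡10; β=1, v≡17 (mod 23); (10|23)=-1, (17|23)=-1; sign (−1)^0·-1^1·-1^0 = -1.
(a,b)_37: α=0, u≡34; β=-1, v≡21 (mod 37); (34|37)=+1, (21|37)=+1; sign (−1)^0·+1^-1·+1^0 = +1.
(a,b)_7: α=1, u≡5; β=3, v≡1 (mod 7); (5|7)=-1, (1|7)=+1; sign (−1)^1·-1^3·+1^1 = +1.
(a,b)_29: α=1, u≡26; β=1, v≡18 (mod 29); (26|29)=-1, (18|29)=-1; sign (−1)^0·-1^1·-1^1 = +1.
(a,b)_19: α=-1, u≡5; β=0, v≡2 (mod 19); (5|19)=+1, (2|19)=-1; sign (−1)^0·+1^0·-1^-1 = -1.
(a,b)_41: α=0, u≡29; β=2, v≡5 (mod 41); (29|41)=-1, (5|41)=+1; sign (−1)^0·-1^2·+1^0 = +1.
|Ram(-239134, -10710686)| = 4, even; anisotropic at {19, 23, 31, ∞}.

[19, 23, 31, inf]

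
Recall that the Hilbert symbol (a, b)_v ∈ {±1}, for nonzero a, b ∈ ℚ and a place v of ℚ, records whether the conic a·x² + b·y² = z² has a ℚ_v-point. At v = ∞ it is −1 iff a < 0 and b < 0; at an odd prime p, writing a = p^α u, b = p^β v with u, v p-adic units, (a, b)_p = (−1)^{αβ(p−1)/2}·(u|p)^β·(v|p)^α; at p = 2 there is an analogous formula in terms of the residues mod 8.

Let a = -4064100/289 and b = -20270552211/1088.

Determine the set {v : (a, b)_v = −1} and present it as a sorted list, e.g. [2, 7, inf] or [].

[17, 29, 31, inf]

(a, b) ≡ (-40641, -86822723) mod (ℚ^×)²; places V = {2, 3, 5, 7, 13, 17, 19, 23, 29, 31, ∞}.
(a,b)_23: α=1, u≡6; β=1, v≡19 (mod 23); (6|23)=+1, (19|23)=-1; sign (−1)^1·+1^1·-1^1 = +1.
(a,b)_17: α=-2, u≡5; β=-1, v≡5 (mod 17); (5|17)=-1, (5|17)=-1; sign (−1)^0·-1^-1·-1^-2 = -1.
(a,b)_31: α=1, u≡3; β=1, v≡26 (mod 31); (3|31)=-1, (26|31)=-1; sign (−1)^1·-1^1·-1^1 = -1.
(a,b)_5: α=2, u≡4; β=0, v≡3 (mod 5); (4|5)=+1, (3|5)=-1; sign (−1)^0·+1^0·-1^2 = +1.
(a,b)_3: α=1, u≡1; β=4, v≡1 (mod 3); (1|3)=+1, (1|3)=+1; sign (−1)^0·+1^4·+1^1 = +1.
(a,b)_∞: sgn(-40641)=−, sgn(-86822723)=−, so -1.
(a,b)_7: α=0, u≡1; β=2, v≡5 (mod 7); (1|7)=+1, (5|7)=-1; sign (−1)^0·+1^2·-1^0 = +1.
(a,b)_13: α=0, u≡4; β=1, v≡3 (mod 13); (4|13)=+1, (3|13)=+1; sign (−1)^0·+1^1·+1^0 = +1.
(a,b)_2: α=2, β=-6; u≡7, v≡5 (mod 8); ε(u)ε(v)=1·0, αω(v)=2·1, βω(u)=-6·0; sum ≡ 0  ⇒  +1.
(a,b)_19: α=1, u≡10; β=1, v≡7 (mod 19); (10|19)=-1, (7|19)=+1; sign (−1)^1·-1^1·+1^1 = +1.
(a,b)_29: α=0, u≡11; β=1, v≡10 (mod 29); (11|29)=-1, (10|29)=-1; sign (−1)^0·-1^1·-1^0 = -1.
(-40641, -86822723 / ℚ) ramifies at {17, 29, 31, ∞}: a division algebra.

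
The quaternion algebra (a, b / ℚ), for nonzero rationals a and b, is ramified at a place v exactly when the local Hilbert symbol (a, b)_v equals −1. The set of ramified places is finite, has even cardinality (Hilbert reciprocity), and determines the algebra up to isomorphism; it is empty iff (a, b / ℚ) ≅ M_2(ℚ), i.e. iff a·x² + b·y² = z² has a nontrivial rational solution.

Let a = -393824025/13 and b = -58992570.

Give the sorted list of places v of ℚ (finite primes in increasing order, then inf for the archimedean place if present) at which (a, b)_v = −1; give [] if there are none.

[3, 5, 13, inf]

(a, b) ≡ (-13, -2730) mod (ℚ^×)²; places V = {2, 3, 5, 7, 13, ∞}.
(a,b)_∞: sgn(-13)=−, sgn(-2730)=−, so -1.
(a,b)_2: α=0, β=1; u≡3, v≡3 (mod 8); ε(u)ε(v)=1·1, αω(v)=0·1, βω(u)=1·1; sum ≡ 0  ⇒  +1.
(a,b)_3: α=8, u≡2; β=3, v≡2 (mod 3); (2|3)=-1, (2|3)=-1; sign (−1)^0·-1^3·-1^8 = -1.
(a,b)_13: α=-1, u≡3; β=1, v≡7 (mod 13); (3|13)=+1, (7|13)=-1; sign (−1)^0·+1^1·-1^-1 = -1.
(a,b)_5: α=2, u≡3; β=1, v≡1 (mod 5); (3|5)=-1, (1|5)=+1; sign (−1)^0·-1^1·+1^2 = -1.
(a,b)_7: α=4, u≡1; β=5, v≡4 (mod 7); (1|7)=+1, (4|7)=+1; sign (−1)^0·+1^5·+1^4 = +1.
Ram(-13, -2730) = {3, 5, 13, ∞}; no ℚ_3-point on the conic.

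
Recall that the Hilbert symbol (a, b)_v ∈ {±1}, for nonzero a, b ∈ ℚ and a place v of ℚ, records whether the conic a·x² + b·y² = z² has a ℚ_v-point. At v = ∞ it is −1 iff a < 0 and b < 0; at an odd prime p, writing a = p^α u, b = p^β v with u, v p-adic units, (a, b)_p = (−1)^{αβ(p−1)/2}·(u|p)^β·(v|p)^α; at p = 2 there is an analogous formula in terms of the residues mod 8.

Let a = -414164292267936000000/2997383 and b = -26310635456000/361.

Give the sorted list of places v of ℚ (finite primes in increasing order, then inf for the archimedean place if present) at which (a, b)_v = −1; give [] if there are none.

[5, 23, 41, inf]

(a, b) ≡ (-175398, -49910) mod (ℚ^×)²; places V = {2, 3, 5, 7, 19, 23, 29, 31, 41, ∞}.
(a,b)_7: α=4, u≡2; β=3, v≡5 (mod 7); (2|7)=+1, (5|7)=-1; sign (−1)^0·+1^3·-1^4 = +1.
(a,b)_3: α=1, u≡1; β=0, v≡1 (mod 3); (1|3)=+1, (1|3)=+1; sign (−1)^0·+1^0·+1^1 = +1.
(a,b)_23: α=-1, u≡15; β=1, v≡5 (mod 23); (15|23)=-1, (5|23)=-1; sign (−1)^1·-1^1·-1^-1 = -1.
(a,b)_41: α=3, u≡34; β=2, v≡11 (mod 41); (34|41)=-1, (11|41)=-1; sign (−1)^0·-1^2·-1^3 = -1.
(a,b)_19: α=-4, u≡13; β=-2, v≡2 (mod 19); (13|19)=-1, (2|19)=-1; sign (−1)^0·-1^-2·-1^-4 = +1.
(a,b)_29: α=2, u≡24; β=0, v≡4 (mod 29); (24|29)=+1, (4|29)=+1; sign (−1)^0·+1^0·+1^2 = +1.
(a,b)_31: α=1, u≡12; β=1, v≡9 (mod 31); (12|31)=-1, (9|31)=+1; sign (−1)^1·-1^1·+1^1 = +1.
(a,b)_∞: sgn(-175398)=−, sgn(-49910)=−, so -1.
(a,b)_5: α=6, u≡2; β=3, v≡2 (mod 5); (2|5)=-1, (2|5)=-1; sign (−1)^0·-1^3·-1^6 = -1.
(a,b)_2: α=11, β=9; u≡5, v≡5 (mod 8); ε(u)ε(v)=0·0, αω(v)=11·1, βω(u)=9·1; sum ≡ 0  ⇒  +1.
|Ram(-175398, -49910)| = 4, even; anisotropic at {5, 23, 41, ∞}.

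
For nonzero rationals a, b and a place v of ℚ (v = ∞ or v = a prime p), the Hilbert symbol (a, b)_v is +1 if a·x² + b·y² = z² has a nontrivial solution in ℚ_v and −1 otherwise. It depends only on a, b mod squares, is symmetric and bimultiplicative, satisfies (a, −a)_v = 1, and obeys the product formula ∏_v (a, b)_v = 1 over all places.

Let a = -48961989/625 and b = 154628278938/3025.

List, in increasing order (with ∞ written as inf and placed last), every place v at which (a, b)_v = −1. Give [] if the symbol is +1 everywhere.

[2, 17, 31, 37]

(a, b) ≡ (-629, 3162) mod (ℚ^×)²; places V = {2, 3, 5, 7, 11, 17, 31, 37, ∞}.
(a,b)_5: α=-4, u≡1; β=-2, v≡3 (mod 5); (1|5)=+1, (3|5)=-1; sign (−1)^0·+1^-2·-1^-4 = +1.
(a,b)_37: α=1, u≡35; β=2, v≡15 (mod 37); (35|37)=-1, (15|37)=-1; sign (−1)^0·-1^2·-1^1 = -1.
(a,b)_∞: sgn(-629)=−, sgn(3162)=+, so +1.
(a,b)_2: α=0, β=1; u≡3, v≡5 (mod 8); ε(u)ε(v)=1·0, αω(v)=0·1, βω(u)=1·1; sum ≡ 1  ⇒  -1.
(a,b)_31: α=2, u≡3; β=1, v≡7 (mod 31); (3|31)=-1, (7|31)=+1; sign (−1)^0·-1^1·+1^2 = -1.
(a,b)_11: α=0, u≡5; β=-2, v≡4 (mod 11); (5|11)=+1, (4|11)=+1; sign (−1)^0·+1^-2·+1^0 = +1.
(a,b)_7: α=0, u≡4; β=2, v≡6 (mod 7); (4|7)=+1, (6|7)=-1; sign (−1)^0·+1^2·-1^0 = +1.
(a,b)_3: α=4, u≡1; β=7, v≡1 (mod 3); (1|3)=+1, (1|3)=+1; sign (−1)^0·+1^7·+1^4 = +1.
(a,b)_17: α=1, u≡7; β=1, v≡2 (mod 17); (7|17)=-1, (2|17)=+1; sign (−1)^0·-1^1·+1^1 = -1.
(-629, 3162 / ℚ) ramifies at {2, 17, 31, 37}: a division algebra.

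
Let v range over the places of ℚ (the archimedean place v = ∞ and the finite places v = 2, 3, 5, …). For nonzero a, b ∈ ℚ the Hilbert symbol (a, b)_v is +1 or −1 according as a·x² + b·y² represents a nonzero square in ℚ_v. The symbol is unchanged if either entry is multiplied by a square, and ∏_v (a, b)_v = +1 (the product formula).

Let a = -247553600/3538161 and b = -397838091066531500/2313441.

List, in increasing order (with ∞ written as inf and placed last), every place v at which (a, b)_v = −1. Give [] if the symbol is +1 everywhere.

Mod squares: a ≡ -161, b ≡ -24035. Check v ∈ {∞, 2, 3, 5, 7, 11, 13, 19, 23, 31}.
v=19: a=19^-2·(≡18), b=19^5·(≡15) mod 19; (18|19)=-1, (15|19)=-1; (−1)^{-2·5·9}·(-1)^5·(-1)^-2 = -1.
v=∞: -161 < 0 and -24035 < 0  ⇒  (a,b)_∞ = -1.
v=7: a=7^1·(≡3), b=7^4·(≡5) mod 7; (3|7)=-1, (5|7)=-1; (−1)^{1·4·3}·(-1)^4·(-1)^1 = -1.
v=11: a=11^-2·(≡1), b=11^1·(≡9) mod 11; (1|11)=+1, (9|11)=+1; (−1)^{-2·1·5}·(+1)^1·(+1)^-2 = +1.
v=13: a=13^0·(≡6), b=13^-4·(≡6) mod 13; (6|13)=-1, (6|13)=-1; (−1)^{0·-4·6}·(-1)^-4·(-1)^0 = +1.
v=2: v_2(a)=6, v_2(b)=2; units ≡ 7, 5 (mod 8); ε·ε+αω+βω = 1·0+6·1+2·0 ≡ 0  ⇒  (a,b)_2 = +1.
v=5: a=5^2·(≡1), b=5^3·(≡3) mod 5; (1|5)=+1, (3|5)=-1; (−1)^{2·3·2}·(+1)^3·(-1)^2 = +1.
v=23: a=23^1·(≡9), b=23^3·(≡13) mod 23; (9|23)=+1, (13|23)=+1; (−1)^{1·3·11}·(+1)^3·(+1)^1 = -1.
v=3: a=3^-4·(≡1), b=3^-4·(≡1) mod 3; (1|3)=+1, (1|3)=+1; (−1)^{-4·-4·1}·(+1)^-4·(+1)^-4 = +1.
v=31: a=31^2·(≡28), b=31^0·(≡13) mod 31; (28|31)=+1, (13|31)=-1; (−1)^{2·0·15}·(+1)^0·(-1)^2 = +1.
Ram(-161, -24035) = {7, 19, 23, ∞}; no ℚ_7-point on the conic.

[7, 19, 23, inf]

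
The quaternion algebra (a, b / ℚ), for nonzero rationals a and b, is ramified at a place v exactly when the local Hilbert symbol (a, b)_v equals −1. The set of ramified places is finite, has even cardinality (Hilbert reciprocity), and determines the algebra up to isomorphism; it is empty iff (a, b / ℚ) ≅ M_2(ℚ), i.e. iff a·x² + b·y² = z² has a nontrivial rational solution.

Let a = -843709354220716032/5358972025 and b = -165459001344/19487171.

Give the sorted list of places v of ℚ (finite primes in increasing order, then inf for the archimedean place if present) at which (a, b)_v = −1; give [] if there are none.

(a, b) ≡ (-3, -6006) mod (ℚ^×)²; places V = {2, 3, 5, 7, 11, 13, 17, ∞}.
(a,b)_5: α=-2, u≡3; β=0, v≡1 (mod 5); (3|5)=-1, (1|5)=+1; sign (−1)^0·-1^0·+1^-2 = +1.
(a,b)_3: α=1, u≡2; β=1, v≡2 (mod 3); (2|3)=-1, (2|3)=-1; sign (−1)^1·-1^1·-1^1 = -1.
(a,b)_13: α=0, u≡4; β=1, v≡5 (mod 13); (4|13)=+1, (5|13)=-1; sign (−1)^0·+1^1·-1^0 = +1.
(a,b)_∞: sgn(-3)=−, sgn(-6006)=−, so -1.
(a,b)_11: α=-8, u≡2; β=-7, v≡1 (mod 11); (2|11)=-1, (1|11)=+1; sign (−1)^0·-1^-7·+1^-8 = -1.
(a,b)_7: α=2, u≡2; β=1, v≡5 (mod 7); (2|7)=+1, (5|7)=-1; sign (−1)^0·+1^1·-1^2 = +1.
(a,b)_2: α=36, β=21; u≡5, v≡5 (mod 8); ε(u)ε(v)=0·0, αω(v)=36·1, βω(u)=21·1; sum ≡ 1  ⇒  -1.
(a,b)_17: α=4, u≡5; β=2, v≡12 (mod 17); (5|17)=-1, (12|17)=-1; sign (−1)^0·-1^2·-1^4 = +1.
|Ram(-3, -6006)| = 4, even; anisotropic at {2, 3, 11, ∞}.

[2, 3, 11, inf]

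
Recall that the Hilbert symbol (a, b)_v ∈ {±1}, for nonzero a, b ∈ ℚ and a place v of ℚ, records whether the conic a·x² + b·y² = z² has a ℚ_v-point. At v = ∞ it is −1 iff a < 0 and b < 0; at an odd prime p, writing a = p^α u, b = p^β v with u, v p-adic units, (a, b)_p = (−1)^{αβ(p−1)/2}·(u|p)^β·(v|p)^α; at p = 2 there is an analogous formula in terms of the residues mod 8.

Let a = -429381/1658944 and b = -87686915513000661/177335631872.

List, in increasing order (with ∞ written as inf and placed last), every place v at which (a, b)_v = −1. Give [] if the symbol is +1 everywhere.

[3, 19, 31, inf]

(a, b) ≡ (-589, -9867) mod (ℚ^×)²; places V = {2, 3, 7, 11, 13, 19, 23, 29, 31, ∞}.
(a,b)_7: α=-2, u≡5; β=-6, v≡6 (mod 7); (5|7)=-1, (6|7)=-1; sign (−1)^0·-1^-6·-1^-2 = +1.
(a,b)_3: α=6, u≡2; β=7, v≡2 (mod 3); (2|3)=-1, (2|3)=-1; sign (−1)^0·-1^7·-1^6 = -1.
(a,b)_∞: sgn(-589)=−, sgn(-9867)=−, so -1.
(a,b)_2: α=-6, β=-16; u≡3, v≡5 (mod 8); ε(u)ε(v)=1·0, αω(v)=-6·1, βω(u)=-16·1; sum ≡ 0  ⇒  +1.
(a,b)_19: α=1, u≡9; β=2, v≡3 (mod 19); (9|19)=+1, (3|19)=-1; sign (−1)^0·+1^2·-1^1 = -1.
(a,b)_29: α=0, u≡7; β=2, v≡6 (mod 29); (7|29)=+1, (6|29)=+1; sign (−1)^0·+1^2·+1^0 = +1.
(a,b)_13: α=0, u≡9; β=1, v≡8 (mod 13); (9|13)=+1, (8|13)=-1; sign (−1)^0·+1^1·-1^0 = +1.
(a,b)_31: α=1, u≡13; β=4, v≡24 (mod 31); (13|31)=-1, (24|31)=-1; sign (−1)^0·-1^4·-1^1 = -1.
(a,b)_11: α=0, u≡4; β=1, v≡3 (mod 11); (4|11)=+1, (3|11)=+1; sign (−1)^0·+1^1·+1^0 = +1.
(a,b)_23: α=-2, u≡18; β=-1, v≡2 (mod 23); (18|23)=+1, (2|23)=+1; sign (−1)^0·+1^-1·+1^-2 = +1.
|Ram(-589, -9867)| = 4, even; anisotropic at {3, 19, 31, ∞}.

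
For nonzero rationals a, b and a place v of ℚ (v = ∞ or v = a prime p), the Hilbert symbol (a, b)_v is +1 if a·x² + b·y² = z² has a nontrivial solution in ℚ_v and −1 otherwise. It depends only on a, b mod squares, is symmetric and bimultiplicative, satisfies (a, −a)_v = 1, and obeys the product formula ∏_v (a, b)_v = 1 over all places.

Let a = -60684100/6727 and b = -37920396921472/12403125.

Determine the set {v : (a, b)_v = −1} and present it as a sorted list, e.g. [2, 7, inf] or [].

[5, 13, 17, inf]

Mod squares: a ≡ -7, b ≡ -2210. Check v ∈ {∞, 2, 3, 5, 7, 13, 17, 19, 31, 41, 47}.
v=5: a=5^2·(≡3), b=5^-5·(≡2) mod 5; (3|5)=-1, (2|5)=-1; (−1)^{2·-5·2}·(-1)^-5·(-1)^2 = -1.
v=13: a=13^0·(≡5), b=13^1·(≡10) mod 13; (5|13)=-1, (10|13)=+1; (−1)^{0·1·6}·(-1)^1·(+1)^0 = -1.
v=7: a=7^-1·(≡3), b=7^-2·(≡1) mod 7; (3|7)=-1, (1|7)=+1; (−1)^{-1·-2·3}·(-1)^-2·(+1)^-1 = +1.
v=17: a=17^0·(≡10), b=17^1·(≡5) mod 17; (10|17)=-1, (5|17)=-1; (−1)^{0·1·8}·(-1)^1·(-1)^0 = -1.
v=19: a=19^2·(≡12), b=19^2·(≡2) mod 19; (12|19)=-1, (2|19)=-1; (−1)^{2·2·9}·(-1)^2·(-1)^2 = +1.
v=∞: -7 < 0 and -2210 < 0  ⇒  (a,b)_∞ = -1.
v=3: a=3^0·(≡2), b=3^-4·(≡1) mod 3; (2|3)=-1, (1|3)=+1; (−1)^{0·-4·1}·(-1)^-4·(+1)^0 = +1.
v=31: a=31^-2·(≡15), b=31^0·(≡21) mod 31; (15|31)=-1, (21|31)=-1; (−1)^{-2·0·15}·(-1)^0·(-1)^-2 = +1.
v=2: v_2(a)=2, v_2(b)=7; units ≡ 1, 7 (mod 8); ε·ε+αω+βω = 0·1+2·0+7·0 ≡ 0  ⇒  (a,b)_2 = +1.
v=41: a=41^2·(≡7), b=41^2·(≡8) mod 41; (7|41)=-1, (8|41)=+1; (−1)^{2·2·20}·(-1)^2·(+1)^2 = +1.
v=47: a=47^0·(≡23), b=47^2·(≡40) mod 47; (23|47)=-1, (40|47)=-1; (−1)^{0·2·23}·(-1)^2·(-1)^0 = +1.
|Ram(-7, -2210)| = 4, even; anisotropic at {5, 13, 17, ∞}.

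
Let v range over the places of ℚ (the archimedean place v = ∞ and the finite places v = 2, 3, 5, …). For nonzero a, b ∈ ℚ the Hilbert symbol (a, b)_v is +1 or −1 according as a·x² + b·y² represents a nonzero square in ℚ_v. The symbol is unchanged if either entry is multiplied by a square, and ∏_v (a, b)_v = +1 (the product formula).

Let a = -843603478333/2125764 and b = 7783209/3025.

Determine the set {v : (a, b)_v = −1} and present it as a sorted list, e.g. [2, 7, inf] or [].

(a, b) ≡ (-37, 1961) mod (ℚ^×)²; places V = {2, 3, 5, 7, 11, 37, 53, ∞}.
(a,b)_11: α=2, u≡6; β=-2, v≡9 (mod 11); (6|11)=-1, (9|11)=+1; sign (−1)^0·-1^-2·+1^2 = +1.
(a,b)_5: α=0, u≡3; β=-2, v≡4 (mod 5); (3|5)=-1, (4|5)=+1; sign (−1)^0·-1^-2·+1^0 = +1.
(a,b)_∞: sgn(-37)=−, sgn(1961)=+, so +1.
(a,b)_37: α=3, u≡9; β=1, v≡11 (mod 37); (9|37)=+1, (11|37)=+1; sign (−1)^0·+1^1·+1^3 = +1.
(a,b)_7: α=2, u≡6; β=2, v≡4 (mod 7); (6|7)=-1, (4|7)=+1; sign (−1)^0·-1^2·+1^2 = +1.
(a,b)_53: α=2, u≡4; β=1, v≡24 (mod 53); (4|53)=+1, (24|53)=+1; sign (−1)^0·+1^1·+1^2 = +1.
(a,b)_2: α=-2, β=0; u≡3, v≡1 (mod 8); ε(u)ε(v)=1·0, αω(v)=-2·0, βω(u)=0·1; sum ≡ 0  ⇒  +1.
(a,b)_3: α=-12, u≡2; β=4, v≡2 (mod 3); (2|3)=-1, (2|3)=-1; sign (−1)^0·-1^4·-1^-12 = +1.
Ram(a, b) = ∅: the form -37·x² + 1961·y² − z² is isotropic over every ℚ_v, so by Hasse–Minkowski it is isotropic over ℚ.

[]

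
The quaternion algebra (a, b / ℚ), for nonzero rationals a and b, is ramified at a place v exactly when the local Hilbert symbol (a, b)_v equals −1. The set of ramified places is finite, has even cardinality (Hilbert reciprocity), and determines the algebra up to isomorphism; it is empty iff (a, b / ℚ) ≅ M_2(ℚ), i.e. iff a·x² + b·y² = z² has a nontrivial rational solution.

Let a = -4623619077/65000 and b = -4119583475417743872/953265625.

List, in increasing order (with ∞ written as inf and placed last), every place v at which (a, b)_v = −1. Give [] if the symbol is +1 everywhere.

[2, 7, 13, inf]

(a, b) ≡ (-2002, -2) mod (ℚ^×)²; places V = {2, 3, 5, 7, 11, 13, 19, 41, ∞}.
(a,b)_11: α=1, u≡1; β=4, v≡5 (mod 11); (1|11)=+1, (5|11)=+1; sign (−1)^0·+1^4·+1^1 = +1.
(a,b)_2: α=-3, β=9; u≡7, v≡7 (mod 8); ε(u)ε(v)=1·1, αω(v)=-3·0, βω(u)=9·0; sum ≡ 1  ⇒  -1.
(a,b)_41: α=2, u≡17; β=4, v≡9 (mod 41); (17|41)=-1, (9|41)=+1; sign (−1)^0·-1^4·+1^2 = +1.
(a,b)_7: α=3, u≡2; β=4, v≡3 (mod 7); (2|7)=+1, (3|7)=-1; sign (−1)^0·+1^4·-1^3 = -1.
(a,b)_∞: sgn(-2002)=−, sgn(-2)=−, so -1.
(a,b)_19: α=0, u≡10; β=-2, v≡5 (mod 19); (10|19)=-1, (5|19)=+1; sign (−1)^0·-1^-2·+1^0 = +1.
(a,b)_13: α=-1, u≡5; β=-2, v≡11 (mod 13); (5|13)=-1, (11|13)=-1; sign (−1)^0·-1^-2·-1^-1 = -1.
(a,b)_3: α=6, u≡2; β=4, v≡1 (mod 3); (2|3)=-1, (1|3)=+1; sign (−1)^0·-1^4·+1^6 = +1.
(a,b)_5: α=-4, u≡2; β=-6, v≡2 (mod 5); (2|5)=-1, (2|5)=-1; sign (−1)^0·-1^-6·-1^-4 = +1.
|Ram(-2002, -2)| = 4, even; anisotropic at {2, 7, 13, ∞}.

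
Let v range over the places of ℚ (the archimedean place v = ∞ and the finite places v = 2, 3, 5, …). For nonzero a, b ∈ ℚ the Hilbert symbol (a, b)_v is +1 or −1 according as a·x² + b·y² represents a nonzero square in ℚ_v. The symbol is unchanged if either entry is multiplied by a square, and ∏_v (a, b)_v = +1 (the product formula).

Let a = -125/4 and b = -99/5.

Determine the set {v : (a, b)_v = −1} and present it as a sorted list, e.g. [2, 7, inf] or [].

(a, b) ≡ (-5, -55) mod (ℚ^×)²; places V = {2, 3, 5, 11, ∞}.
(a,b)_3: α=0, u≡1; β=2, v≡2 (mod 3); (1|3)=+1, (2|3)=-1; sign (−1)^0·+1^2·-1^0 = +1.
(a,b)_5: α=3, u≡1; β=-1, v≡1 (mod 5); (1|5)=+1, (1|5)=+1; sign (−1)^0·+1^-1·+1^3 = +1.
(a,b)_2: α=-2, β=0; u≡3, v≡1 (mod 8); ε(u)ε(v)=1·0, αω(v)=-2·0, βω(u)=0·1; sum ≡ 0  ⇒  +1.
(a,b)_∞: sgn(-5)=−, sgn(-55)=−, so -1.
(a,b)_11: α=0, u≡10; β=1, v≡7 (mod 11); (10|11)=-1, (7|11)=-1; sign (−1)^0·-1^1·-1^0 = -1.
Ram(-5, -55) = {11, ∞}; no ℚ_11-point on the conic.

[11, inf]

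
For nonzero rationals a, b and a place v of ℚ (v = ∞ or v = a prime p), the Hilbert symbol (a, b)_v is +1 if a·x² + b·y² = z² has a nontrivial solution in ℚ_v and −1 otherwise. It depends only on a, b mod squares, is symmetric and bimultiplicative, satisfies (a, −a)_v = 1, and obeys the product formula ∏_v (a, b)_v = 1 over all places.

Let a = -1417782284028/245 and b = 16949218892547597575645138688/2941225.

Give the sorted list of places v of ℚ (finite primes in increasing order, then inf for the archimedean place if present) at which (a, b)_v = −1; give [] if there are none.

[3, 5, 11, 17, 31, 41]

Mod squares: a ≡ -209715, b ≡ 527. Check v ∈ {∞, 2, 3, 5, 7, 11, 17, 19, 31, 41}.
v=5: a=5^-1·(≡3), b=5^-2·(≡2) mod 5; (3|5)=-1, (2|5)=-1; (−1)^{-1·-2·2}·(-1)^-2·(-1)^-1 = -1.
v=3: a=3^5·(≡1), b=3^10·(≡2) mod 3; (1|3)=+1, (2|3)=-1; (−1)^{5·10·1}·(+1)^10·(-1)^5 = -1.
v=2: v_2(a)=2, v_2(b)=8; units ≡ 5, 7 (mod 8); ε·ε+αω+βω = 0·1+2·0+8·1 ≡ 0  ⇒  (a,b)_2 = +1.
v=∞: -209715 < 0 and 527 > 0  ⇒  (a,b)_∞ = +1.
v=19: a=19^2·(≡1), b=19^4·(≡10) mod 19; (1|19)=+1, (10|19)=-1; (−1)^{2·4·9}·(+1)^4·(-1)^2 = +1.
v=17: a=17^2·(≡5), b=17^5·(≡5) mod 17; (5|17)=-1, (5|17)=-1; (−1)^{2·5·8}·(-1)^5·(-1)^2 = -1.
v=11: a=11^1·(≡4), b=11^2·(≡6) mod 11; (4|11)=+1, (6|11)=-1; (−1)^{1·2·5}·(+1)^2·(-1)^1 = -1.
v=7: a=7^-2·(≡6), b=7^-6·(≡4) mod 7; (6|7)=-1, (4|7)=+1; (−1)^{-2·-6·3}·(-1)^-6·(+1)^-2 = +1.
v=31: a=31^1·(≡15), b=31^3·(≡21) mod 31; (15|31)=-1, (21|31)=-1; (−1)^{1·3·15}·(-1)^3·(-1)^1 = -1.
v=41: a=41^1·(≡36), b=41^2·(≡28) mod 41; (36|41)=+1, (28|41)=-1; (−1)^{1·2·20}·(+1)^2·(-1)^1 = -1.
Ram(-209715, 527) = {3, 5, 11, 17, 31, 41}; no ℚ_3-point on the conic.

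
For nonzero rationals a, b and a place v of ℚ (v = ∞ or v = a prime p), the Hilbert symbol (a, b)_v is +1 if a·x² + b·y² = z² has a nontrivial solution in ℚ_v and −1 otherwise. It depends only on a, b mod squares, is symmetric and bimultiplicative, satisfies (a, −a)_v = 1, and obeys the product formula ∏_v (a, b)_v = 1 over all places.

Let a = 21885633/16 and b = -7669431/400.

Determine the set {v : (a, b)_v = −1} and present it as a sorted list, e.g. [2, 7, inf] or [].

[11, 17]

Mod squares: a ≡ 2233, b ≡ -17391. Check v ∈ {∞, 2, 3, 5, 7, 11, 17, 29, 31}.
v=29: a=29^1·(≡26), b=29^0·(≡20) mod 29; (26|29)=-1, (20|29)=+1; (−1)^{1·0·14}·(-1)^0·(+1)^1 = +1.
v=2: v_2(a)=-4, v_2(b)=-4; units ≡ 1, 1 (mod 8); ε·ε+αω+βω = 0·0+-4·0+-4·0 ≡ 0  ⇒  (a,b)_2 = +1.
v=∞: 2233 > 0 and -17391 < 0  ⇒  (a,b)_∞ = +1.
v=31: a=31^0·(≡10), b=31^1·(≡7) mod 31; (10|31)=+1, (7|31)=+1; (−1)^{0·1·15}·(+1)^1·(+1)^0 = +1.
v=17: a=17^0·(≡14), b=17^1·(≡6) mod 17; (14|17)=-1, (6|17)=-1; (−1)^{0·1·8}·(-1)^1·(-1)^0 = -1.
v=3: a=3^4·(≡1), b=3^3·(≡2) mod 3; (1|3)=+1, (2|3)=-1; (−1)^{4·3·1}·(+1)^3·(-1)^4 = +1.
v=11: a=11^3·(≡4), b=11^1·(≡9) mod 11; (4|11)=+1, (9|11)=+1; (−1)^{3·1·5}·(+1)^1·(+1)^3 = -1.
v=7: a=7^1·(≡2), b=7^2·(≡1) mod 7; (2|7)=+1, (1|7)=+1; (−1)^{1·2·3}·(+1)^2·(+1)^1 = +1.
v=5: a=5^0·(≡3), b=5^-2·(≡4) mod 5; (3|5)=-1, (4|5)=+1; (−1)^{0·-2·2}·(-1)^-2·(+1)^0 = +1.
Ram(2233, -17391) = {11, 17}; no ℚ_11-point on the conic.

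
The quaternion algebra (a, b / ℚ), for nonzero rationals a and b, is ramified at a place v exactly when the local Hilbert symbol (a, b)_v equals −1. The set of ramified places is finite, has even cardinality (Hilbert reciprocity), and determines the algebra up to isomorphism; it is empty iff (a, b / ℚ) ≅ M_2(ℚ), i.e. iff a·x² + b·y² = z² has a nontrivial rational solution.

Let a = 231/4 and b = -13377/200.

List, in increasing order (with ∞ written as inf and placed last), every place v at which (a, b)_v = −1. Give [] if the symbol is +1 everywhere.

(a, b) ≡ (231, -546) mod (ℚ^×)²; places V = {2, 3, 5, 7, 11, 13, ∞}.
(a,b)_∞: sgn(231)=+, sgn(-546)=−, so +1.
(a,b)_5: α=0, u≡4; β=-2, v≡1 (mod 5); (4|5)=+1, (1|5)=+1; sign (−1)^0·+1^-2·+1^0 = +1.
(a,b)_13: α=0, u≡9; β=1, v≡10 (mod 13); (9|13)=+1, (10|13)=+1; sign (−1)^0·+1^1·+1^0 = +1.
(a,b)_7: α=1, u≡3; β=3, v≡6 (mod 7); (3|7)=-1, (6|7)=-1; sign (−1)^1·-1^3·-1^1 = -1.
(a,b)_11: α=1, u≡8; β=0, v≡5 (mod 11); (8|11)=-1, (5|11)=+1; sign (−1)^0·-1^0·+1^1 = +1.
(a,b)_3: α=1, u≡2; β=1, v≡1 (mod 3); (2|3)=-1, (1|3)=+1; sign (−1)^1·-1^1·+1^1 = +1.
(a,b)_2: α=-2, β=-3; u≡7, v≡7 (mod 8); ε(u)ε(v)=1·1, αω(v)=-2·0, βω(u)=-3·0; sum ≡ 1  ⇒  -1.
|Ram(231, -546)| = 2, even; anisotropic at {2, 7}.

[2, 7]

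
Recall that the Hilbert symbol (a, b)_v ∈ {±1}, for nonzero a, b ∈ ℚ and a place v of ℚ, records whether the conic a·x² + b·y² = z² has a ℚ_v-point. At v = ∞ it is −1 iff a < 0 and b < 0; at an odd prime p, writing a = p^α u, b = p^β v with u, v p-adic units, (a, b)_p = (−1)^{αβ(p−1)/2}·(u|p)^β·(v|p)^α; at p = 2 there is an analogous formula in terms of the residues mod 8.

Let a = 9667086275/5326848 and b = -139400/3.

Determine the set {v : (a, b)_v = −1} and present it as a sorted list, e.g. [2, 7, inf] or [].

[17, 41]

(a, b) ≡ (22, -4182) mod (ℚ^×)²; places V = {2, 3, 5, 7, 11, 17, 41, ∞}.
(a,b)_17: α=-2, u≡12; β=1, v≡15 (mod 17); (12|17)=-1, (15|17)=+1; sign (−1)^0·-1^1·+1^-2 = -1.
(a,b)_41: α=0, u≡17; β=1, v≡1 (mod 41); (17|41)=-1, (1|41)=+1; sign (−1)^0·-1^1·+1^0 = -1.
(a,b)_7: α=4, u≡4; β=0, v≡4 (mod 7); (4|7)=+1, (4|7)=+1; sign (−1)^0·+1^0·+1^4 = +1.
(a,b)_3: α=-2, u≡1; β=-1, v≡1 (mod 3); (1|3)=+1, (1|3)=+1; sign (−1)^0·+1^-1·+1^-2 = +1.
(a,b)_5: α=2, u≡2; β=2, v≡3 (mod 5); (2|5)=-1, (3|5)=-1; sign (−1)^0·-1^2·-1^2 = +1.
(a,b)_2: α=-11, β=3; u≡3, v≡5 (mod 8); ε(u)ε(v)=1·0, αω(v)=-11·1, βω(u)=3·1; sum ≡ 0  ⇒  +1.
(a,b)_∞: sgn(22)=+, sgn(-4182)=−, so +1.
(a,b)_11: α=5, u≡2; β=0, v≡1 (mod 11); (2|11)=-1, (1|11)=+1; sign (−1)^0·-1^0·+1^5 = +1.
Ram(22, -4182) = {17, 41}; no ℚ_17-point on the conic.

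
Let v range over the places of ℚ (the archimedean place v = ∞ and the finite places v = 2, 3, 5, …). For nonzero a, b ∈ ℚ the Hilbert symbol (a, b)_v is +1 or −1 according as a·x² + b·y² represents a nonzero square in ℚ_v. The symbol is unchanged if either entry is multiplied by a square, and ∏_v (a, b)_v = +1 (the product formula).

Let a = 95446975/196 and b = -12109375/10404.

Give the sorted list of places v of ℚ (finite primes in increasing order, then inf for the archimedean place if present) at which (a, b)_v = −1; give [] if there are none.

Mod squares: a ≡ 22591, b ≡ -31. Check v ∈ {∞, 2, 3, 5, 7, 13, 17, 19, 29, 31, 41}.
v=3: a=3^0·(≡1), b=3^-2·(≡2) mod 3; (1|3)=+1, (2|3)=-1; (−1)^{0·-2·1}·(+1)^-2·(-1)^0 = +1.
v=29: a=29^1·(≡28), b=29^0·(≡11) mod 29; (28|29)=+1, (11|29)=-1; (−1)^{1·0·14}·(+1)^0·(-1)^1 = -1.
v=∞: 22591 > 0 and -31 < 0  ⇒  (a,b)_∞ = +1.
v=31: a=31^0·(≡30), b=31^1·(≡15) mod 31; (30|31)=-1, (15|31)=-1; (−1)^{0·1·15}·(-1)^1·(-1)^0 = -1.
v=7: a=7^-2·(≡2), b=7^0·(≡1) mod 7; (2|7)=+1, (1|7)=+1; (−1)^{-2·0·3}·(+1)^0·(+1)^-2 = +1.
v=13: a=13^2·(≡3), b=13^0·(≡2) mod 13; (3|13)=+1, (2|13)=-1; (−1)^{2·0·6}·(+1)^0·(-1)^2 = +1.
v=5: a=5^2·(≡4), b=5^8·(≡1) mod 5; (4|5)=+1, (1|5)=+1; (−1)^{2·8·2}·(+1)^8·(+1)^2 = +1.
v=19: a=19^1·(≡16), b=19^0·(≡6) mod 19; (16|19)=+1, (6|19)=+1; (−1)^{1·0·9}·(+1)^0·(+1)^1 = +1.
v=41: a=41^1·(≡37), b=41^0·(≡23) mod 41; (37|41)=+1, (23|41)=+1; (−1)^{1·0·20}·(+1)^0·(+1)^1 = +1.
v=2: v_2(a)=-2, v_2(b)=-2; units ≡ 7, 1 (mod 8); ε·ε+αω+βω = 1·0+-2·0+-2·0 ≡ 0  ⇒  (a,b)_2 = +1.
v=17: a=17^0·(≡15), b=17^-2·(≡7) mod 17; (15|17)=+1, (7|17)=-1; (−1)^{0·-2·8}·(+1)^-2·(-1)^0 = +1.
|Ram(22591, -31)| = 2, even; anisotropic at {29, 31}.

[29, 31]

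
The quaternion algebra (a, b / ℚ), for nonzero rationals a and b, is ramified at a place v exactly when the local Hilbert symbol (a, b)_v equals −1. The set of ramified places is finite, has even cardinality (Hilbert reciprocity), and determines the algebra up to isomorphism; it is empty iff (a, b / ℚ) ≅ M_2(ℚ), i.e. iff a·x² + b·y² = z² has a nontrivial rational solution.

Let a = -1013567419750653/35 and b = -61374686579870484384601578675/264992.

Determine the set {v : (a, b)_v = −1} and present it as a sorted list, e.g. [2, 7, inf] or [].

Mod squares: a ≡ -350455, b ≡ -1334. Check v ∈ {∞, 2, 3, 5, 7, 13, 17, 19, 23, 29, 31, 53}.
v=3: a=3^4·(≡2), b=3^16·(≡1) mod 3; (2|3)=-1, (1|3)=+1; (−1)^{4·16·1}·(-1)^16·(+1)^4 = +1.
v=53: a=53^2·(≡33), b=53^2·(≡29) mod 53; (33|53)=-1, (29|53)=+1; (−1)^{2·2·26}·(-1)^2·(+1)^2 = +1.
v=13: a=13^0·(≡10), b=13^-2·(≡6) mod 13; (10|13)=+1, (6|13)=-1; (−1)^{0·-2·6}·(+1)^-2·(-1)^0 = +1.
v=7: a=7^-1·(≡6), b=7^-2·(≡5) mod 7; (6|7)=-1, (5|7)=-1; (−1)^{-1·-2·3}·(-1)^-2·(-1)^-1 = -1.
v=17: a=17^1·(≡11), b=17^2·(≡8) mod 17; (11|17)=-1, (8|17)=+1; (−1)^{1·2·8}·(-1)^2·(+1)^1 = +1.
v=23: a=23^2·(≡10), b=23^1·(≡7) mod 23; (10|23)=-1, (7|23)=-1; (−1)^{2·1·11}·(-1)^1·(-1)^2 = -1.
v=∞: -350455 < 0 and -1334 < 0  ⇒  (a,b)_∞ = -1.
v=29: a=29^2·(≡8), b=29^3·(≡17) mod 29; (8|29)=-1, (17|29)=-1; (−1)^{2·3·14}·(-1)^3·(-1)^2 = -1.
v=31: a=31^1·(≡7), b=31^2·(≡15) mod 31; (7|31)=+1, (15|31)=-1; (−1)^{1·2·15}·(+1)^2·(-1)^1 = -1.
v=5: a=5^-1·(≡1), b=5^2·(≡4) mod 5; (1|5)=+1, (4|5)=+1; (−1)^{-1·2·2}·(+1)^2·(+1)^-1 = +1.
v=2: v_2(a)=0, v_2(b)=-5; units ≡ 1, 5 (mod 8); ε·ε+αω+βω = 0·0+0·1+-5·0 ≡ 0  ⇒  (a,b)_2 = +1.
v=19: a=19^1·(≡5), b=19^4·(≡13) mod 19; (5|19)=+1, (13|19)=-1; (−1)^{1·4·9}·(+1)^4·(-1)^1 = -1.
Ram(-350455, -1334) = {7, 19, 23, 29, 31, ∞}; no ℚ_7-point on the conic.

[7, 19, 23, 29, 31, inf]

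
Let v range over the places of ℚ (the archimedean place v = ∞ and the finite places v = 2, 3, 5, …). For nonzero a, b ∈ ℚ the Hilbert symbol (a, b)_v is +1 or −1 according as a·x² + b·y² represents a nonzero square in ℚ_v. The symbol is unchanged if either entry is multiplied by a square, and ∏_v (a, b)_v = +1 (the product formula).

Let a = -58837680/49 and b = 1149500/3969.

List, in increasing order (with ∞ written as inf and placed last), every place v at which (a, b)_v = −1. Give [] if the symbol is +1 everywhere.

[11, 17]

(a, b) ≡ (-408595, 95) mod (ℚ^×)²; places V = {2, 3, 5, 7, 11, 17, 19, 23, ∞}.
(a,b)_2: α=4, β=2; u≡5, v≡7 (mod 8); ε(u)ε(v)=0·1, αω(v)=4·0, βω(u)=2·1; sum ≡ 0  ⇒  +1.
(a,b)_7: α=-2, u≡1; β=-2, v≡4 (mod 7); (1|7)=+1, (4|7)=+1; sign (−1)^0·+1^-2·+1^-2 = +1.
(a,b)_3: α=2, u≡2; β=-4, v≡2 (mod 3); (2|3)=-1, (2|3)=-1; sign (−1)^0·-1^-4·-1^2 = +1.
(a,b)_∞: sgn(-408595)=−, sgn(95)=+, so +1.
(a,b)_17: α=1, u≡5; β=0, v≡12 (mod 17); (5|17)=-1, (12|17)=-1; sign (−1)^0·-1^0·-1^1 = -1.
(a,b)_11: α=1, u≡7; β=2, v≡2 (mod 11); (7|11)=-1, (2|11)=-1; sign (−1)^0·-1^2·-1^1 = -1.
(a,b)_19: α=1, u≡3; β=1, v≡17 (mod 19); (3|19)=-1, (17|19)=+1; sign (−1)^1·-1^1·+1^1 = +1.
(a,b)_23: α=1, u≡5; β=0, v≡4 (mod 23); (5|23)=-1, (4|23)=+1; sign (−1)^0·-1^0·+1^1 = +1.
(a,b)_5: α=1, u≡1; β=3, v≡4 (mod 5); (1|5)=+1, (4|5)=+1; sign (−1)^0·+1^3·+1^1 = +1.
|Ram(-408595, 95)| = 2, even; anisotropic at {11, 17}.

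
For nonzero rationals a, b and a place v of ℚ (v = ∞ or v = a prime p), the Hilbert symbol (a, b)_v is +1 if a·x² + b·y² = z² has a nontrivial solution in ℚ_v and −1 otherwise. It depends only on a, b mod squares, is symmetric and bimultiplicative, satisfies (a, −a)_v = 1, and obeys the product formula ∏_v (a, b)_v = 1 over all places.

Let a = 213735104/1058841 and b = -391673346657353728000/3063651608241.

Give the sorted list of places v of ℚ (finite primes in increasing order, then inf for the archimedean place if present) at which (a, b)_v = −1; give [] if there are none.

Mod squares: a ≡ 11, b ≡ -6355. Check v ∈ {∞, 2, 3, 5, 7, 11, 19, 29, 31, 41}.
v=29: a=29^2·(≡10), b=29^2·(≡22) mod 29; (10|29)=-1, (22|29)=+1; (−1)^{2·2·14}·(-1)^2·(+1)^2 = +1.
v=2: v_2(a)=6, v_2(b)=26; units ≡ 3, 5 (mod 8); ε·ε+αω+βω = 1·0+6·1+26·1 ≡ 0  ⇒  (a,b)_2 = +1.
v=3: a=3^-2·(≡2), b=3^-12·(≡2) mod 3; (2|3)=-1, (2|3)=-1; (−1)^{-2·-12·1}·(-1)^-12·(-1)^-2 = +1.
v=11: a=11^1·(≡3), b=11^2·(≡1) mod 11; (3|11)=+1, (1|11)=+1; (−1)^{1·2·5}·(+1)^2·(+1)^1 = +1.
v=∞: 11 > 0 and -6355 < 0  ⇒  (a,b)_∞ = +1.
v=19: a=19^2·(≡9), b=19^2·(≡2) mod 19; (9|19)=+1, (2|19)=-1; (−1)^{2·2·9}·(+1)^2·(-1)^2 = +1.
v=41: a=41^0·(≡29), b=41^1·(≡18) mod 41; (29|41)=-1, (18|41)=+1; (−1)^{0·1·20}·(-1)^1·(+1)^0 = -1.
v=31: a=31^0·(≡11), b=31^1·(≡29) mod 31; (11|31)=-1, (29|31)=-1; (−1)^{0·1·15}·(-1)^1·(-1)^0 = -1.
v=7: a=7^-6·(≡1), b=7^-8·(≡2) mod 7; (1|7)=+1, (2|7)=+1; (−1)^{-6·-8·3}·(+1)^-8·(+1)^-6 = +1.
v=5: a=5^0·(≡4), b=5^3·(≡1) mod 5; (4|5)=+1, (1|5)=+1; (−1)^{0·3·2}·(+1)^3·(+1)^0 = +1.
Ram(11, -6355) = {31, 41}; no ℚ_31-point on the conic.

[31, 41]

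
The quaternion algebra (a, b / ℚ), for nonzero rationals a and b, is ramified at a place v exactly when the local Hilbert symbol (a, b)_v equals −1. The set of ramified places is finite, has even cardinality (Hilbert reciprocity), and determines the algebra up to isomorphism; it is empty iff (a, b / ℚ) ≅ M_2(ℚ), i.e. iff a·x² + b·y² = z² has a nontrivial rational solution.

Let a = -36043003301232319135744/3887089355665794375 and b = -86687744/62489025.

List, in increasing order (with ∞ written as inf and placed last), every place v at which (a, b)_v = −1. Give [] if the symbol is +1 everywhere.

(a, b) ≡ (-8866, -5291) mod (ℚ^×)²; places V = {2, 3, 5, 7, 11, 13, 17, 31, 37, ∞}.
(a,b)_3: α=-2, u≡2; β=-2, v≡1 (mod 3); (2|3)=-1, (1|3)=+1; sign (−1)^0·-1^-2·+1^-2 = +1.
(a,b)_2: α=27, β=14; u≡7, v≡5 (mod 8); ε(u)ε(v)=1·0, αω(v)=27·1, βω(u)=14·0; sum ≡ 1  ⇒  -1.
(a,b)_5: α=-4, u≡1; β=-2, v≡1 (mod 5); (1|5)=+1, (1|5)=+1; sign (−1)^0·+1^-2·+1^-4 = +1.
(a,b)_31: α=-5, u≡22; β=-2, v≡2 (mod 31); (22|31)=-1, (2|31)=+1; sign (−1)^0·-1^-2·+1^-5 = +1.
(a,b)_7: α=2, u≡5; β=0, v≡1 (mod 7); (5|7)=-1, (1|7)=+1; sign (−1)^0·-1^0·+1^2 = +1.
(a,b)_13: α=3, u≡8; β=1, v≡10 (mod 13); (8|13)=-1, (10|13)=+1; sign (−1)^0·-1^1·+1^3 = -1.
(a,b)_17: α=-6, u≡8; β=-2, v≡8 (mod 17); (8|17)=+1, (8|17)=+1; sign (−1)^0·+1^-2·+1^-6 = +1.
(a,b)_∞: sgn(-8866)=−, sgn(-5291)=−, so -1.
(a,b)_11: α=3, u≡2; β=1, v≡3 (mod 11); (2|11)=-1, (3|11)=+1; sign (−1)^1·-1^1·+1^3 = +1.
(a,b)_37: α=4, u≡2; β=1, v≡23 (mod 37); (2|37)=-1, (23|37)=-1; sign (−1)^0·-1^1·-1^4 = -1.
(-8866, -5291 / ℚ) ramifies at {2, 13, 37, ∞}: a division algebra.

[2, 13, 37, inf]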